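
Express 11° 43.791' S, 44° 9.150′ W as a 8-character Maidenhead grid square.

GH78wg14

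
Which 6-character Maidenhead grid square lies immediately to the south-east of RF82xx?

RF92aw

Longitude subsquare x = 23; +1 → 24, wraps to 0 = a, carry into square.
Longitude square 8; +1 → 9.
Latitude subsquare x = 23; −1 → 22 = w.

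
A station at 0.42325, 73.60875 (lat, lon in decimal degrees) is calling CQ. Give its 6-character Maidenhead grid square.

MJ60tk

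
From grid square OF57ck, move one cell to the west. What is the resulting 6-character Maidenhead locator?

OF57bk

Longitude subsquare c = 2; −1 → 1 = b.
The latitude characters are unchanged.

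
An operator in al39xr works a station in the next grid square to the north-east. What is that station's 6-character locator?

AL49as

Longitude subsquare x = 23; +1 → 24, wraps to 0 = a, carry into square.
Longitude square 3; +1 → 4.
Latitude subsquare r = 17; +1 → 18 = s.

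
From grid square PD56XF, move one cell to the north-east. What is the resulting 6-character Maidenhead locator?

PD66ag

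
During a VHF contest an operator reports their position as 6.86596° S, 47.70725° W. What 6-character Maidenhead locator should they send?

GI63dd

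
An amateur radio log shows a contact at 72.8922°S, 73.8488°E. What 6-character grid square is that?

Offset from 180°W / 90°S: lon 253.8488°, lat 17.1078°.
Field (20°×10°, letters A–R): 253.8488/20 → 12 → M, 17.1078/10 → 1 → B; chars MB.
Square (2°×1°, digits 0–9): 13.8488/2 → 6, 7.1078/1 → 7; chars 67.
Subsquare (5′×2.5′, letters a–x): 1.8488/0.0833333 → 22 → w, 0.1078/0.0416667 → 2 → c; chars wc.

MB67wc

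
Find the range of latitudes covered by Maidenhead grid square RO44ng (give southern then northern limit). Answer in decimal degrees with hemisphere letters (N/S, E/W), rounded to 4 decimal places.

54.2500° N, 54.2917° N

Field R=17, O=14: +17·20° lon, +14·10° lat → SW at lon 160°, lat 50°.
Square 4, 4: +4·2° lon, +4·1° lat → SW at lon 168°, lat 54°.
Subsquare n=13, g=6: +13·0.0833333° lon, +6·0.0416667° lat → SW at lon 169.083°, lat 54.25°.
Cell spans 0.0833333° lon × 0.0416667° lat.
south 54.2500° N, north 54.2917° N.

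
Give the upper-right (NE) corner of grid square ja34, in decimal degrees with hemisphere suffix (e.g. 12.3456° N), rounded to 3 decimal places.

85.000° S, 8.000° E

Field J=9, A=0: +9·20° lon, +0·10° lat → SW at lon 0°, lat -90°.
Square 3, 4: +3·2° lon, +4·1° lat → SW at lon 6°, lat -86°.
Cell spans 2° lon × 1° lat. NE corner is SW corner plus one full cell.
latitude 85.000° S, longitude 8.000° E.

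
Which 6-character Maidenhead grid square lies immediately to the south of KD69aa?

Latitude subsquare a = 0; −1 → -1, wraps to 23 = x, carry into square.
Latitude square 9; −1 → 8.
The longitude characters are unchanged.

KD68ax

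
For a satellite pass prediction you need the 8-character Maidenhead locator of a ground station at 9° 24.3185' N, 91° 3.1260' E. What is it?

NJ59mj67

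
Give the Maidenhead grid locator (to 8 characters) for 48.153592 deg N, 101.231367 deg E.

Add 180° to longitude and 90° to latitude: 281.23137, 138.15359.
Field: lon ⌊281.23137/20⌋ = 14 → O; lat ⌊138.15359/10⌋ = 13 → N.
Square: lon ⌊1.23137/2⌋ = 0; lat ⌊8.15359/1⌋ = 8.
Subsquare: lon ⌊1.23137/0.0833333⌋ = 14 → o; lat ⌊0.15359/0.0416667⌋ = 3 → d.
Extended square: lon ⌊0.06470/0.00833333⌋ = 7; lat ⌊0.02859/0.00416667⌋ = 6.

ON08od76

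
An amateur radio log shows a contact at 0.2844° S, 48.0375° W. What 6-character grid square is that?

Offset from 180°W / 90°S: lon 131.9625°, lat 89.7156°.
Field (20°×10°, letters A–R): lon ⌊131.9625/20⌋ = 6 → G; lat ⌊89.7156/10⌋ = 8 → I.
Square (2°×1°, digits 0–9): lon ⌊11.9625/2⌋ = 5; lat ⌊9.7156/1⌋ = 9.
Subsquare (5′×2.5′, letters a–x): lon ⌊1.9625/0.0833333⌋ = 23 → x; lat ⌊0.7156/0.0416667⌋ = 17 → r.

GI59xr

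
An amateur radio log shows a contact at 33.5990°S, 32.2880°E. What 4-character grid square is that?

KF66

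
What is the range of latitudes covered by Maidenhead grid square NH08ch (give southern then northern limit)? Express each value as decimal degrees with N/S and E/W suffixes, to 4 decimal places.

Field N=13, H=7: +13·20° lon, +7·10° lat → SW at lon 80°, lat -20°.
Square 0, 8: +0·2° lon, +8·1° lat → SW at lon 80°, lat -12°.
Subsquare c=2, h=7: +2·0.0833333° lon, +7·0.0416667° lat → SW at lon 80.1667°, lat -11.7083°.
Cell spans 0.0833333° lon × 0.0416667° lat.
south 11.7083° S, north 11.6667° S.

11.7083° S, 11.6667° S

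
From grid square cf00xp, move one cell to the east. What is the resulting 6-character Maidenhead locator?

Longitude subsquare x = 23; +1 → 24, wraps to 0 = a, carry into square.
Longitude square 0; +1 → 1.
The latitude characters are unchanged.

CF10ap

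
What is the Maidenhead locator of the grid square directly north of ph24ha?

Latitude subsquare a = 0; +1 → 1 = b.
The longitude characters are unchanged.

PH24hb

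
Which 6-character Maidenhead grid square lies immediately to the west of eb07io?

EB07ho

Longitude subsquare i = 8; −1 → 7 = h.
The latitude characters are unchanged.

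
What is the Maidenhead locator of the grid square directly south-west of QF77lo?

Longitude subsquare l = 11; −1 → 10 = k.
Latitude subsquare o = 14; −1 → 13 = n.

QF77kn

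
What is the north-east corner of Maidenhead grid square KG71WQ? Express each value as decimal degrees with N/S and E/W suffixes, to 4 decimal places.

28.2917° S, 35.9167° E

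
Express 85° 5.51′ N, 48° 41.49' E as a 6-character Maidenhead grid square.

LR45ic

Add 180° to longitude and 90° to latitude: 228.6915, 175.0918.
Field: lon ⌊228.6915/20⌋ = 11 → L; lat ⌊175.0918/10⌋ = 17 → R.
Square: lon ⌊8.6915/2⌋ = 4; lat ⌊5.0918/1⌋ = 5.
Subsquare: lon ⌊0.6915/0.0833333⌋ = 8 → i; lat ⌊0.0918/0.0416667⌋ = 2 → c.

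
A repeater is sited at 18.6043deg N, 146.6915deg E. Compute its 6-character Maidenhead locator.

QK38io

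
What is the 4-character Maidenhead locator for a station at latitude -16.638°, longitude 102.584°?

OH13

Offset from 180°W / 90°S: lon 282.58°, lat 73.36°.
Field (20°×10°, letters A–R): 282.58/20 → 14 → O, 73.36/10 → 7 → H; chars OH.
Square (2°×1°, digits 0–9): 2.58/2 → 1, 3.36/1 → 3; chars 13.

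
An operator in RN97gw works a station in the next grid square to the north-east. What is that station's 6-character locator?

Longitude subsquare g = 6; +1 → 7 = h.
Latitude subsquare w = 22; +1 → 23 = x.

RN97hx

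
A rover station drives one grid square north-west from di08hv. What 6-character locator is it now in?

DI08gw

Longitude subsquare h = 7; −1 → 6 = g.
Latitude subsquare v = 21; +1 → 22 = w.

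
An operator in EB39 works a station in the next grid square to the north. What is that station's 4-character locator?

EC30

Latitude square 9; +1 → 10, wraps to 0, carry into field.
Latitude field B = 1; +1 → 2 = C.
The longitude characters are unchanged.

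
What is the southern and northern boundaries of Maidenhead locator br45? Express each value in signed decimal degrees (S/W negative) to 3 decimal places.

Field B=1, R=17: +1·20° lon, +17·10° lat → SW at lon -160°, lat 80°.
Square 4, 5: +4·2° lon, +5·1° lat → SW at lon -152°, lat 85°.
Cell spans 2° lon × 1° lat.
south 85.000, north 86.000.

85.000, 86.000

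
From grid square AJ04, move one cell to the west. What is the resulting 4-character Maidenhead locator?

Longitude square 0; −1 → -1, wraps to 9, carry into field.
Longitude field A = 0; −1 → -1, wraps to 17 = R, wrapping around the antimeridian.
The latitude characters are unchanged.

RJ94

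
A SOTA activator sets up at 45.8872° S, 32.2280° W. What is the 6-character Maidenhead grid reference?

Offset from 180°W / 90°S: lon 147.7720°, lat 44.1128°.
Field (20°×10°, letters A–R): lon ⌊147.7720/20⌋ = 7 → H; lat ⌊44.1128/10⌋ = 4 → E.
Square (2°×1°, digits 0–9): lon ⌊7.7720/2⌋ = 3; lat ⌊4.1128/1⌋ = 4.
Subsquare (5′×2.5′, letters a–x): lon ⌊1.7720/0.0833333⌋ = 21 → v; lat ⌊0.1128/0.0416667⌋ = 2 → c.

HE34vc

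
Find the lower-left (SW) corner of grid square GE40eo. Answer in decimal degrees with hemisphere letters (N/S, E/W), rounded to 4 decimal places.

49.4167° S, 51.6667° W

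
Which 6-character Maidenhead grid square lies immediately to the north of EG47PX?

EG48pa

Latitude subsquare x = 23; +1 → 24, wraps to 0 = a, carry into square.
Latitude square 7; +1 → 8.
The longitude characters are unchanged.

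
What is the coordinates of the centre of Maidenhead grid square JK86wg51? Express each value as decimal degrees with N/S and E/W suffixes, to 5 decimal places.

Field J=9, K=10: +9·20° lon, +10·10° lat → SW at lon 0°, lat 10°.
Square 8, 6: +8·2° lon, +6·1° lat → SW at lon 16°, lat 16°.
Subsquare w=22, g=6: +22·0.0833333° lon, +6·0.0416667° lat → SW at lon 17.8333°, lat 16.25°.
Extended square 5, 1: +5·0.00833333° lon, +1·0.00416667° lat → SW at lon 17.875°, lat 16.2542°.
Cell spans 0.00833333° lon × 0.00416667° lat. Centre is SW corner plus half of each.
latitude 16.25625° N, longitude 17.87917° E.

16.25625° N, 17.87917° E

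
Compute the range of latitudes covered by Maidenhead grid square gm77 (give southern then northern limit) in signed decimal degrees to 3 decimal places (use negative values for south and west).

37.000, 38.000

Field G=6, M=12: +6·20° lon, +12·10° lat → SW at lon -60°, lat 30°.
Square 7, 7: +7·2° lon, +7·1° lat → SW at lon -46°, lat 37°.
Cell spans 2° lon × 1° lat.
south 37.000, north 38.000.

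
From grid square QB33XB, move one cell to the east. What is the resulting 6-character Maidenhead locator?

Longitude subsquare x = 23; +1 → 24, wraps to 0 = a, carry into square.
Longitude square 3; +1 → 4.
The latitude characters are unchanged.

QB43ab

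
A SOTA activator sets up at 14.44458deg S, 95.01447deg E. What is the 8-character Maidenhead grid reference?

Shift to the Maidenhead origin (180°W, 90°S): lon 275.01447, lat 75.55542.
Field: lon ⌊275.01447/20⌋ = 13 → N; lat ⌊75.55542/10⌋ = 7 → H.
Square: lon ⌊15.01447/2⌋ = 7; lat ⌊5.55542/1⌋ = 5.
Subsquare: lon ⌊1.01447/0.0833333⌋ = 12 → m; lat ⌊0.55542/0.0416667⌋ = 13 → n.
Extended square: lon ⌊0.01447/0.00833333⌋ = 1; lat ⌊0.01375/0.00416667⌋ = 3.

NH75mn13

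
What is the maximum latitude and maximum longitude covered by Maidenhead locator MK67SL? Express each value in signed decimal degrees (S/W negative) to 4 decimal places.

17.5000, 73.5833

Field M=12, K=10: +12·20° lon, +10·10° lat → SW at lon 60°, lat 10°.
Square 6, 7: +6·2° lon, +7·1° lat → SW at lon 72°, lat 17°.
Subsquare s=18, l=11: +18·0.0833333° lon, +11·0.0416667° lat → SW at lon 73.5°, lat 17.4583°.
Cell spans 0.0833333° lon × 0.0416667° lat. NE corner is SW corner plus one full cell.
latitude 17.5000, longitude 73.5833.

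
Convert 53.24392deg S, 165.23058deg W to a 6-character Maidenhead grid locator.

AD76js

Shift to the Maidenhead origin (180°W, 90°S): lon 14.7694, lat 36.7561.
Field (20°×10°, letters A–R): lon ⌊14.7694/20⌋ = 0 → A; lat ⌊36.7561/10⌋ = 3 → D.
Square (2°×1°, digits 0–9): lon ⌊14.7694/2⌋ = 7; lat ⌊6.7561/1⌋ = 6.
Subsquare (5′×2.5′, letters a–x): lon ⌊0.7694/0.0833333⌋ = 9 → j; lat ⌊0.7561/0.0416667⌋ = 18 → s.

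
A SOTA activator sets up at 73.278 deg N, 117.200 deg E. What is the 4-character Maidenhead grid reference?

Shift to the Maidenhead origin (180°W, 90°S): lon 297.20, lat 163.28.
Field: 297.20/20 → 14 → O, 163.28/10 → 16 → Q; chars OQ.
Square: 17.20/2 → 8, 3.28/1 → 3; chars 83.

OQ83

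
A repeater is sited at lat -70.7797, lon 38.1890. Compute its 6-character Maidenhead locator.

KB99cf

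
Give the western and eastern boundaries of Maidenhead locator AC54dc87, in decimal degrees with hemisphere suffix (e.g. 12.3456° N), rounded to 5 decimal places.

Field A=0, C=2: +0·20° lon, +2·10° lat → SW at lon -180°, lat -70°.
Square 5, 4: +5·2° lon, +4·1° lat → SW at lon -170°, lat -66°.
Subsquare d=3, c=2: +3·0.0833333° lon, +2·0.0416667° lat → SW at lon -169.75°, lat -65.9167°.
Extended square 8, 7: +8·0.00833333° lon, +7·0.00416667° lat → SW at lon -169.683°, lat -65.8875°.
Cell spans 0.00833333° lon × 0.00416667° lat.
west 169.68333° W, east 169.67500° W.

169.68333° W, 169.67500° W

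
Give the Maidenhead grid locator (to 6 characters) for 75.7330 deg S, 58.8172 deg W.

Shift to the Maidenhead origin (180°W, 90°S): lon 121.1828, lat 14.2670.
Field (20°×10°, letters A–R): 121.1828/20 → 6 → G, 14.2670/10 → 1 → B; chars GB.
Square (2°×1°, digits 0–9): 1.1828/2 → 0, 4.2670/1 → 4; chars 04.
Subsquare (5′×2.5′, letters a–x): 1.1828/0.0833333 → 14 → o, 0.2670/0.0416667 → 6 → g; chars og.

GB04og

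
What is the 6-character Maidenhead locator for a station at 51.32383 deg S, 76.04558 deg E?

MD88aq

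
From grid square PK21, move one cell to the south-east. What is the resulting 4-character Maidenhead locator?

Longitude square 2; +1 → 3.
Latitude square 1; −1 → 0.

PK30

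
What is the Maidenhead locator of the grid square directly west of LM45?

LM35

Longitude square 4; −1 → 3.
The latitude characters are unchanged.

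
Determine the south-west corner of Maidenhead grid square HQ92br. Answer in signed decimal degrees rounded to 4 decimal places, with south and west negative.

Field H=7, Q=16: +7·20° lon, +16·10° lat → SW at lon -40°, lat 70°.
Square 9, 2: +9·2° lon, +2·1° lat → SW at lon -22°, lat 72°.
Subsquare b=1, r=17: +1·0.0833333° lon, +17·0.0416667° lat → SW at lon -21.9167°, lat 72.7083°.
latitude 72.7083, longitude -21.9167.

72.7083, -21.9167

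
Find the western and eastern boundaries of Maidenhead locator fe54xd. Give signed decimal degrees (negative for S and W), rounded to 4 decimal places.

Field F=5, E=4: +5·20° lon, +4·10° lat → SW at lon -80°, lat -50°.
Square 5, 4: +5·2° lon, +4·1° lat → SW at lon -70°, lat -46°.
Subsquare x=23, d=3: +23·0.0833333° lon, +3·0.0416667° lat → SW at lon -68.0833°, lat -45.875°.
Cell spans 0.0833333° lon × 0.0416667° lat.
west -68.0833, east -68.0000.

-68.0833, -68.0000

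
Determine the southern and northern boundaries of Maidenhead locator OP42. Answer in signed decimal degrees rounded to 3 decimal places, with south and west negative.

62.000, 63.000

Field O=14, P=15: +14·20° lon, +15·10° lat → SW at lon 100°, lat 60°.
Square 4, 2: +4·2° lon, +2·1° lat → SW at lon 108°, lat 62°.
Cell spans 2° lon × 1° lat.
south 62.000, north 63.000.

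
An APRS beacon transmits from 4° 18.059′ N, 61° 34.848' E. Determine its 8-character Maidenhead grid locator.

MJ04sh92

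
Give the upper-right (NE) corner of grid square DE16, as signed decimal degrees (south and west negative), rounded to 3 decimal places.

-43.000, -116.000

Field D=3, E=4: +3·20° lon, +4·10° lat → SW at lon -120°, lat -50°.
Square 1, 6: +1·2° lon, +6·1° lat → SW at lon -118°, lat -44°.
Cell spans 2° lon × 1° lat. NE corner is SW corner plus one full cell.
latitude -43.000, longitude -116.000.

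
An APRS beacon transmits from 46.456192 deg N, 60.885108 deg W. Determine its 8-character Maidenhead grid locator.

FN96nk39

Offset from 180°W / 90°S: lon 119.11489°, lat 136.45619°.
Field: 119.11489/20 → 5 → F, 136.45619/10 → 13 → N; chars FN.
Square: 19.11489/2 → 9, 6.45619/1 → 6; chars 96.
Subsquare: 1.11489/0.0833333 → 13 → n, 0.45619/0.0416667 → 10 → k; chars nk.
Extended square: 0.03156/0.00833333 → 3, 0.03953/0.00416667 → 9; chars 39.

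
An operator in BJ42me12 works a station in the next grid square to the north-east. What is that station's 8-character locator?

Longitude extended square 1; +1 → 2.
Latitude extended square 2; +1 → 3.

BJ42me23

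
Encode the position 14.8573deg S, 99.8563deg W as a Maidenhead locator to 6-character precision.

EH05bd

Shift to the Maidenhead origin (180°W, 90°S): lon 80.1437, lat 75.1427.
Field: lon ⌊80.1437/20⌋ = 4 → E; lat ⌊75.1427/10⌋ = 7 → H.
Square: lon ⌊0.1437/2⌋ = 0; lat ⌊5.1427/1⌋ = 5.
Subsquare: lon ⌊0.1437/0.0833333⌋ = 1 → b; lat ⌊0.1427/0.0416667⌋ = 3 → d.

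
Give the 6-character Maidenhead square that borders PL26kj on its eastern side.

Longitude subsquare k = 10; +1 → 11 = l.
The latitude characters are unchanged.

PL26lj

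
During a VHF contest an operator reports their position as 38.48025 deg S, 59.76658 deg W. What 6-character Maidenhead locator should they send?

GF01cm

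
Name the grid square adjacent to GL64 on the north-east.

GL75

Longitude square 6; +1 → 7.
Latitude square 4; +1 → 5.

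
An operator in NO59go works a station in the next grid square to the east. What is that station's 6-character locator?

Longitude subsquare g = 6; +1 → 7 = h.
The latitude characters are unchanged.

NO59ho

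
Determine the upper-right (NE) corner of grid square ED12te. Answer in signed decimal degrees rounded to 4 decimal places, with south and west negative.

-57.7917, -96.3333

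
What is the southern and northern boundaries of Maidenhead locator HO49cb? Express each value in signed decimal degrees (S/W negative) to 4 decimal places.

59.0417, 59.0833

Field H=7, O=14: +7·20° lon, +14·10° lat → SW at lon -40°, lat 50°.
Square 4, 9: +4·2° lon, +9·1° lat → SW at lon -32°, lat 59°.
Subsquare c=2, b=1: +2·0.0833333° lon, +1·0.0416667° lat → SW at lon -31.8333°, lat 59.0417°.
Cell spans 0.0833333° lon × 0.0416667° lat.
south 59.0417, north 59.0833.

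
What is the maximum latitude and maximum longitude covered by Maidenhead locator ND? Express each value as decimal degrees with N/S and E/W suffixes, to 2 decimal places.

50.00° S, 100.00° E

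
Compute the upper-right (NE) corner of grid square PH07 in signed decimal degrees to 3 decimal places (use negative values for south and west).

Field P=15, H=7: +15·20° lon, +7·10° lat → SW at lon 120°, lat -20°.
Square 0, 7: +0·2° lon, +7·1° lat → SW at lon 120°, lat -13°.
Cell spans 2° lon × 1° lat. NE corner is SW corner plus one full cell.
latitude -12.000, longitude 122.000.

-12.000, 122.000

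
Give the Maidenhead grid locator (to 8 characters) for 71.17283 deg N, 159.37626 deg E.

Shift to the Maidenhead origin (180°W, 90°S): lon 339.37626, lat 161.17283.
Field: 339.37626/20 → 16 → Q, 161.17283/10 → 16 → Q; chars QQ.
Square: 19.37626/2 → 9, 1.17283/1 → 1; chars 91.
Subsquare: 1.37626/0.0833333 → 16 → q, 0.17283/0.0416667 → 4 → e; chars qe.
Extended square: 0.04293/0.00833333 → 5, 0.00616/0.00416667 → 1; chars 51.

QQ91qe51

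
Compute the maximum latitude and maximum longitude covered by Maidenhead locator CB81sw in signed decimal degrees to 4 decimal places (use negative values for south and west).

Field C=2, B=1: +2·20° lon, +1·10° lat → SW at lon -140°, lat -80°.
Square 8, 1: +8·2° lon, +1·1° lat → SW at lon -124°, lat -79°.
Subsquare s=18, w=22: +18·0.0833333° lon, +22·0.0416667° lat → SW at lon -122.5°, lat -78.0833°.
Cell spans 0.0833333° lon × 0.0416667° lat. NE corner is SW corner plus one full cell.
latitude -78.0417, longitude -122.4167.

-78.0417, -122.4167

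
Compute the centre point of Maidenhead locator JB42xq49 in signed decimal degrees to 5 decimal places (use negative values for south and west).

Field J=9, B=1: +9·20° lon, +1·10° lat → SW at lon 0°, lat -80°.
Square 4, 2: +4·2° lon, +2·1° lat → SW at lon 8°, lat -78°.
Subsquare x=23, q=16: +23·0.0833333° lon, +16·0.0416667° lat → SW at lon 9.91667°, lat -77.3333°.
Extended square 4, 9: +4·0.00833333° lon, +9·0.00416667° lat → SW at lon 9.95°, lat -77.2958°.
Cell spans 0.00833333° lon × 0.00416667° lat. Centre is SW corner plus half of each.
latitude -77.29375, longitude 9.95417.

-77.29375, 9.95417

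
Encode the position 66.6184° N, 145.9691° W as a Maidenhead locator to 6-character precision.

BP76ao

Add 180° to longitude and 90° to latitude: 34.0309, 156.6184.
Field: lon ⌊34.0309/20⌋ = 1 → B; lat ⌊156.6184/10⌋ = 15 → P.
Square: lon ⌊14.0309/2⌋ = 7; lat ⌊6.6184/1⌋ = 6.
Subsquare: lon ⌊0.0309/0.0833333⌋ = 0 → a; lat ⌊0.6184/0.0416667⌋ = 14 → o.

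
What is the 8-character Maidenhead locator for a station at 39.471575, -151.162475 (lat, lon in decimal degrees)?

BM49kl03

Offset from 180°W / 90°S: lon 28.83752°, lat 129.47158°.
Field (20°×10°, letters A–R): 28.83752/20 → 1 → B, 129.47158/10 → 12 → M; chars BM.
Square (2°×1°, digits 0–9): 8.83752/2 → 4, 9.47158/1 → 9; chars 49.
Subsquare (5′×2.5′, letters a–x): 0.83752/0.0833333 → 10 → k, 0.47158/0.0416667 → 11 → l; chars kl.
Extended square (30″×15″, digits 0–9): 0.00419/0.00833333 → 0, 0.01324/0.00416667 → 3; chars 03.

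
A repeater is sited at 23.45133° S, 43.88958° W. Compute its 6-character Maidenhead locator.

GG86bn

Add 180° to longitude and 90° to latitude: 136.1104, 66.5487.
Field: lon ⌊136.1104/20⌋ = 6 → G; lat ⌊66.5487/10⌋ = 6 → G.
Square: lon ⌊16.1104/2⌋ = 8; lat ⌊6.5487/1⌋ = 6.
Subsquare: lon ⌊0.1104/0.0833333⌋ = 1 → b; lat ⌊0.5487/0.0416667⌋ = 13 → n.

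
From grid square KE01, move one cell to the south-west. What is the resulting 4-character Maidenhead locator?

Longitude square 0; −1 → -1, wraps to 9, carry into field.
Longitude field K = 10; −1 → 9 = J.
Latitude square 1; −1 → 0.

JE90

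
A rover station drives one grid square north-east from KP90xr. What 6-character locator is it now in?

Longitude subsquare x = 23; +1 → 24, wraps to 0 = a, carry into square.
Longitude square 9; +1 → 10, wraps to 0, carry into field.
Longitude field K = 10; +1 → 11 = L.
Latitude subsquare r = 17; +1 → 18 = s.

LP00as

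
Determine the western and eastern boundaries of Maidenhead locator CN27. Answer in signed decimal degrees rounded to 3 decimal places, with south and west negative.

Field C=2, N=13: +2·20° lon, +13·10° lat → SW at lon -140°, lat 40°.
Square 2, 7: +2·2° lon, +7·1° lat → SW at lon -136°, lat 47°.
Cell spans 2° lon × 1° lat.
west -136.000, east -134.000.

-136.000, -134.000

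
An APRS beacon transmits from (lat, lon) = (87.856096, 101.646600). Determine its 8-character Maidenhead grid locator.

OR07tu75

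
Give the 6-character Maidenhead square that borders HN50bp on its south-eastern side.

HN50co

Longitude subsquare b = 1; +1 → 2 = c.
Latitude subsquare p = 15; −1 → 14 = o.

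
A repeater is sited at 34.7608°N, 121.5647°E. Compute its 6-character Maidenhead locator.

PM04ss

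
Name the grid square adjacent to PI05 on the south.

PI04

Latitude square 5; −1 → 4.
The longitude characters are unchanged.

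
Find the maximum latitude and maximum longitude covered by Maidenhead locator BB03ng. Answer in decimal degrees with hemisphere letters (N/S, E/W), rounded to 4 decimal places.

Field B=1, B=1: +1·20° lon, +1·10° lat → SW at lon -160°, lat -80°.
Square 0, 3: +0·2° lon, +3·1° lat → SW at lon -160°, lat -77°.
Subsquare n=13, g=6: +13·0.0833333° lon, +6·0.0416667° lat → SW at lon -158.917°, lat -76.75°.
Cell spans 0.0833333° lon × 0.0416667° lat. NE corner is SW corner plus one full cell.
latitude 76.7083° S, longitude 158.8333° W.

76.7083° S, 158.8333° W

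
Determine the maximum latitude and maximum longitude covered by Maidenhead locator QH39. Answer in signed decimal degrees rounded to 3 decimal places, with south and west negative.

-10.000, 148.000

Field Q=16, H=7: +16·20° lon, +7·10° lat → SW at lon 140°, lat -20°.
Square 3, 9: +3·2° lon, +9·1° lat → SW at lon 146°, lat -11°.
Cell spans 2° lon × 1° lat. NE corner is SW corner plus one full cell.
latitude -10.000, longitude 148.000.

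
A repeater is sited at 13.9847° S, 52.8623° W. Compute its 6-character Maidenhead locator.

GH36na

Add 180° to longitude and 90° to latitude: 127.1377, 76.0153.
Field (20°×10°, letters A–R): 127.1377/20 → 6 → G, 76.0153/10 → 7 → H; chars GH.
Square (2°×1°, digits 0–9): 7.1377/2 → 3, 6.0153/1 → 6; chars 36.
Subsquare (5′×2.5′, letters a–x): 1.1377/0.0833333 → 13 → n, 0.0153/0.0416667 → 0 → a; chars na.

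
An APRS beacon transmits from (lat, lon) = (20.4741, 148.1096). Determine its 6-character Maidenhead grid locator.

QL40bl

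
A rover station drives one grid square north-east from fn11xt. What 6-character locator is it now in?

FN21au

Longitude subsquare x = 23; +1 → 24, wraps to 0 = a, carry into square.
Longitude square 1; +1 → 2.
Latitude subsquare t = 19; +1 → 20 = u.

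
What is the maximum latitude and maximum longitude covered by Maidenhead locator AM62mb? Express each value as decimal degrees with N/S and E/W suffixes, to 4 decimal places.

32.0833° N, 166.9167° W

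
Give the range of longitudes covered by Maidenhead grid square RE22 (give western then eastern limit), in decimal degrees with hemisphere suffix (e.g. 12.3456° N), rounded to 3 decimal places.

164.000° E, 166.000° E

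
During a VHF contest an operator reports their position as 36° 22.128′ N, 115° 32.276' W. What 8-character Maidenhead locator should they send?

Shift to the Maidenhead origin (180°W, 90°S): lon 64.46207, lat 126.36880.
Field: lon ⌊64.46207/20⌋ = 3 → D; lat ⌊126.36880/10⌋ = 12 → M.
Square: lon ⌊4.46207/2⌋ = 2; lat ⌊6.36880/1⌋ = 6.
Subsquare: lon ⌊0.46207/0.0833333⌋ = 5 → f; lat ⌊0.36880/0.0416667⌋ = 8 → i.
Extended square: lon ⌊0.04540/0.00833333⌋ = 5; lat ⌊0.03547/0.00416667⌋ = 8.

DM26fi58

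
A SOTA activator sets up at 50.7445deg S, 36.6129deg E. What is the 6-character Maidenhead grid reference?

Add 180° to longitude and 90° to latitude: 216.6129, 39.2555.
Field (20°×10°, letters A–R): 216.6129/20 → 10 → K, 39.2555/10 → 3 → D; chars KD.
Square (2°×1°, digits 0–9): 16.6129/2 → 8, 9.2555/1 → 9; chars 89.
Subsquare (5′×2.5′, letters a–x): 0.6129/0.0833333 → 7 → h, 0.2555/0.0416667 → 6 → g; chars hg.

KD89hg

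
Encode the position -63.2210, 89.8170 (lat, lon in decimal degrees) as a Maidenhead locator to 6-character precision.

NC46vs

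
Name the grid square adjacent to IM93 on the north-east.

Longitude square 9; +1 → 10, wraps to 0, carry into field.
Longitude field I = 8; +1 → 9 = J.
Latitude square 3; +1 → 4.

JM04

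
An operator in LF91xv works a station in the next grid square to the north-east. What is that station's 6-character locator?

MF01aw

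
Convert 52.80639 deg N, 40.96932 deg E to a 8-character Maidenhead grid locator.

LO02lt63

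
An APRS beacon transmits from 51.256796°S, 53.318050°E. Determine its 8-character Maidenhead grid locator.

LD68pr88

Add 180° to longitude and 90° to latitude: 233.31805, 38.74320.
Field: 233.31805/20 → 11 → L, 38.74320/10 → 3 → D; chars LD.
Square: 13.31805/2 → 6, 8.74320/1 → 8; chars 68.
Subsquare: 1.31805/0.0833333 → 15 → p, 0.74320/0.0416667 → 17 → r; chars pr.
Extended square: 0.06805/0.00833333 → 8, 0.03487/0.00416667 → 8; chars 88.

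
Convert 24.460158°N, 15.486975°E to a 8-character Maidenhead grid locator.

Add 180° to longitude and 90° to latitude: 195.48698, 114.46016.
Field: 195.48698/20 → 9 → J, 114.46016/10 → 11 → L; chars JL.
Square: 15.48698/2 → 7, 4.46016/1 → 4; chars 74.
Subsquare: 1.48698/0.0833333 → 17 → r, 0.46016/0.0416667 → 11 → l; chars rl.
Extended square: 0.07031/0.00833333 → 8, 0.00182/0.00416667 → 0; chars 80.

JL74rl80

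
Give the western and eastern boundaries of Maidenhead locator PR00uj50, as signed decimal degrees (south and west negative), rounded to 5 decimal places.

121.70833, 121.71667

Field P=15, R=17: +15·20° lon, +17·10° lat → SW at lon 120°, lat 80°.
Square 0, 0: +0·2° lon, +0·1° lat → SW at lon 120°, lat 80°.
Subsquare u=20, j=9: +20·0.0833333° lon, +9·0.0416667° lat → SW at lon 121.667°, lat 80.375°.
Extended square 5, 0: +5·0.00833333° lon, +0·0.00416667° lat → SW at lon 121.708°, lat 80.375°.
Cell spans 0.00833333° lon × 0.00416667° lat.
west 121.70833, east 121.71667.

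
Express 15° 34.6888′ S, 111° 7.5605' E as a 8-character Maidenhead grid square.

OH54nk51

Offset from 180°W / 90°S: lon 291.12601°, lat 74.42185°.
Field (20°×10°, letters A–R): 291.12601/20 → 14 → O, 74.42185/10 → 7 → H; chars OH.
Square (2°×1°, digits 0–9): 11.12601/2 → 5, 4.42185/1 → 4; chars 54.
Subsquare (5′×2.5′, letters a–x): 1.12601/0.0833333 → 13 → n, 0.42185/0.0416667 → 10 → k; chars nk.
Extended square (30″×15″, digits 0–9): 0.04268/0.00833333 → 5, 0.00519/0.00416667 → 1; chars 51.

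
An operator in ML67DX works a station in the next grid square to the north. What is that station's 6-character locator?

Latitude subsquare x = 23; +1 → 24, wraps to 0 = a, carry into square.
Latitude square 7; +1 → 8.
The longitude characters are unchanged.

ML68da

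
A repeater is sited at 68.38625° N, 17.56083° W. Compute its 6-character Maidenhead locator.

Offset from 180°W / 90°S: lon 162.4392°, lat 158.3863°.
Field: lon ⌊162.4392/20⌋ = 8 → I; lat ⌊158.3863/10⌋ = 15 → P.
Square: lon ⌊2.4392/2⌋ = 1; lat ⌊8.3863/1⌋ = 8.
Subsquare: lon ⌊0.4392/0.0833333⌋ = 5 → f; lat ⌊0.3863/0.0416667⌋ = 9 → j.

IP18fj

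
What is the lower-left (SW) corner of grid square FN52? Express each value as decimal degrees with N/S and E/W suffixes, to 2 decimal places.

42.00° N, 70.00° W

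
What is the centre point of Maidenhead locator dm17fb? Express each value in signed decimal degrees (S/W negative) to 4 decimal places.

37.0625, -117.5417

Field D=3, M=12: +3·20° lon, +12·10° lat → SW at lon -120°, lat 30°.
Square 1, 7: +1·2° lon, +7·1° lat → SW at lon -118°, lat 37°.
Subsquare f=5, b=1: +5·0.0833333° lon, +1·0.0416667° lat → SW at lon -117.583°, lat 37.0417°.
Cell spans 0.0833333° lon × 0.0416667° lat. Centre is SW corner plus half of each.
latitude 37.0625, longitude -117.5417.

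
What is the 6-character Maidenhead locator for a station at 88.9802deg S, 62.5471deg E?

Shift to the Maidenhead origin (180°W, 90°S): lon 242.5471, lat 1.0198.
Field: 242.5471/20 → 12 → M, 1.0198/10 → 0 → A; chars MA.
Square: 2.5471/2 → 1, 1.0198/1 → 1; chars 11.
Subsquare: 0.5471/0.0833333 → 6 → g, 0.0198/0.0416667 → 0 → a; chars ga.

MA11ga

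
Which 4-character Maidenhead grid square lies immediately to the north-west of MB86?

MB77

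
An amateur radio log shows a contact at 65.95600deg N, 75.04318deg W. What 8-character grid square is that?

Offset from 180°W / 90°S: lon 104.95682°, lat 155.95600°.
Field: 104.95682/20 → 5 → F, 155.95600/10 → 15 → P; chars FP.
Square: 4.95682/2 → 2, 5.95600/1 → 5; chars 25.
Subsquare: 0.95682/0.0833333 → 11 → l, 0.95600/0.0416667 → 22 → w; chars lw.
Extended square: 0.04015/0.00833333 → 4, 0.03933/0.00416667 → 9; chars 49.

FP25lw49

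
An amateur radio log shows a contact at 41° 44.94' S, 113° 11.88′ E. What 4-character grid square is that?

OE68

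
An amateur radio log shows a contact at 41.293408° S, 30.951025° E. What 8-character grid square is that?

KE58lq49

Add 180° to longitude and 90° to latitude: 210.95103, 48.70659.
Field: lon ⌊210.95103/20⌋ = 10 → K; lat ⌊48.70659/10⌋ = 4 → E.
Square: lon ⌊10.95103/2⌋ = 5; lat ⌊8.70659/1⌋ = 8.
Subsquare: lon ⌊0.95103/0.0833333⌋ = 11 → l; lat ⌊0.70659/0.0416667⌋ = 16 → q.
Extended square: lon ⌊0.03436/0.00833333⌋ = 4; lat ⌊0.03993/0.00416667⌋ = 9.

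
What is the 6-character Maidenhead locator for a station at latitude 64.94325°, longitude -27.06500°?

HP64lw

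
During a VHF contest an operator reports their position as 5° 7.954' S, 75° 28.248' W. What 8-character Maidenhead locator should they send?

Shift to the Maidenhead origin (180°W, 90°S): lon 104.52920, lat 84.86743.
Field (20°×10°, letters A–R): lon ⌊104.52920/20⌋ = 5 → F; lat ⌊84.86743/10⌋ = 8 → I.
Square (2°×1°, digits 0–9): lon ⌊4.52920/2⌋ = 2; lat ⌊4.86743/1⌋ = 4.
Subsquare (5′×2.5′, letters a–x): lon ⌊0.52920/0.0833333⌋ = 6 → g; lat ⌊0.86743/0.0416667⌋ = 20 → u.
Extended square (30″×15″, digits 0–9): lon ⌊0.02920/0.00833333⌋ = 3; lat ⌊0.03410/0.00416667⌋ = 8.

FI24gu38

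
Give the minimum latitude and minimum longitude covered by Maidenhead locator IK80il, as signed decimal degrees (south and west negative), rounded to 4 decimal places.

10.4583, -3.3333

Field I=8, K=10: +8·20° lon, +10·10° lat → SW at lon -20°, lat 10°.
Square 8, 0: +8·2° lon, +0·1° lat → SW at lon -4°, lat 10°.
Subsquare i=8, l=11: +8·0.0833333° lon, +11·0.0416667° lat → SW at lon -3.33333°, lat 10.4583°.
latitude 10.4583, longitude -3.3333.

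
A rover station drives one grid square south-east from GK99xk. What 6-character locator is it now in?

HK09aj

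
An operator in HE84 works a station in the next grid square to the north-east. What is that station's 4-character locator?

HE95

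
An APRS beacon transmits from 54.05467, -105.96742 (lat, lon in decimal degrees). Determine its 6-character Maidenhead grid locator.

Add 180° to longitude and 90° to latitude: 74.0326, 144.0547.
Field: lon ⌊74.0326/20⌋ = 3 → D; lat ⌊144.0547/10⌋ = 14 → O.
Square: lon ⌊14.0326/2⌋ = 7; lat ⌊4.0547/1⌋ = 4.
Subsquare: lon ⌊0.0326/0.0833333⌋ = 0 → a; lat ⌊0.0547/0.0416667⌋ = 1 → b.

DO74ab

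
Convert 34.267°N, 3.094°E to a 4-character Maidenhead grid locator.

JM14

Add 180° to longitude and 90° to latitude: 183.09, 124.27.
Field: lon ⌊183.09/20⌋ = 9 → J; lat ⌊124.27/10⌋ = 12 → M.
Square: lon ⌊3.09/2⌋ = 1; lat ⌊4.27/1⌋ = 4.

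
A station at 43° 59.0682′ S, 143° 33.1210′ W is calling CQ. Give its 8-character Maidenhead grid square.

Shift to the Maidenhead origin (180°W, 90°S): lon 36.44798, lat 46.01553.
Field: 36.44798/20 → 1 → B, 46.01553/10 → 4 → E; chars BE.
Square: 16.44798/2 → 8, 6.01553/1 → 6; chars 86.
Subsquare: 0.44798/0.0833333 → 5 → f, 0.01553/0.0416667 → 0 → a; chars fa.
Extended square: 0.03132/0.00833333 → 3, 0.01553/0.00416667 → 3; chars 33.

BE86fa33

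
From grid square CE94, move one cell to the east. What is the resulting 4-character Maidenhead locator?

Longitude square 9; +1 → 10, wraps to 0, carry into field.
Longitude field C = 2; +1 → 3 = D.
The latitude characters are unchanged.

DE04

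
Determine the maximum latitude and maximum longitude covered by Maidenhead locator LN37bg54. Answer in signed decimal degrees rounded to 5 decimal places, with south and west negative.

Field L=11, N=13: +11·20° lon, +13·10° lat → SW at lon 40°, lat 40°.
Square 3, 7: +3·2° lon, +7·1° lat → SW at lon 46°, lat 47°.
Subsquare b=1, g=6: +1·0.0833333° lon, +6·0.0416667° lat → SW at lon 46.0833°, lat 47.25°.
Extended square 5, 4: +5·0.00833333° lon, +4·0.00416667° lat → SW at lon 46.125°, lat 47.2667°.
Cell spans 0.00833333° lon × 0.00416667° lat. NE corner is SW corner plus one full cell.
latitude 47.27083, longitude 46.13333.

47.27083, 46.13333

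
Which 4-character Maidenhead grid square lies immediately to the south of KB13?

Latitude square 3; −1 → 2.
The longitude characters are unchanged.

KB12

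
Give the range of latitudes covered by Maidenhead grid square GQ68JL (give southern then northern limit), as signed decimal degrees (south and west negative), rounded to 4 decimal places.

78.4583, 78.5000

Field G=6, Q=16: +6·20° lon, +16·10° lat → SW at lon -60°, lat 70°.
Square 6, 8: +6·2° lon, +8·1° lat → SW at lon -48°, lat 78°.
Subsquare j=9, l=11: +9·0.0833333° lon, +11·0.0416667° lat → SW at lon -47.25°, lat 78.4583°.
Cell spans 0.0833333° lon × 0.0416667° lat.
south 78.4583, north 78.5000.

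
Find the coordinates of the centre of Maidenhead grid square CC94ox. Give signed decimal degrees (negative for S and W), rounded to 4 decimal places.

Field C=2, C=2: +2·20° lon, +2·10° lat → SW at lon -140°, lat -70°.
Square 9, 4: +9·2° lon, +4·1° lat → SW at lon -122°, lat -66°.
Subsquare o=14, x=23: +14·0.0833333° lon, +23·0.0416667° lat → SW at lon -120.833°, lat -65.0417°.
Cell spans 0.0833333° lon × 0.0416667° lat. Centre is SW corner plus half of each.
latitude -65.0208, longitude -120.7917.

-65.0208, -120.7917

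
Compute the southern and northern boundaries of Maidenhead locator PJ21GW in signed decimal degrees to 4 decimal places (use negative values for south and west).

1.9167, 1.9583

Field P=15, J=9: +15·20° lon, +9·10° lat → SW at lon 120°, lat 0°.
Square 2, 1: +2·2° lon, +1·1° lat → SW at lon 124°, lat 1°.
Subsquare g=6, w=22: +6·0.0833333° lon, +22·0.0416667° lat → SW at lon 124.5°, lat 1.91667°.
Cell spans 0.0833333° lon × 0.0416667° lat.
south 1.9167, north 1.9583.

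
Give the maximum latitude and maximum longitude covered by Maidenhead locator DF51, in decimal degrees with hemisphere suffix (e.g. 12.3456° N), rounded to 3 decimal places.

38.000° S, 108.000° W

Field D=3, F=5: +3·20° lon, +5·10° lat → SW at lon -120°, lat -40°.
Square 5, 1: +5·2° lon, +1·1° lat → SW at lon -110°, lat -39°.
Cell spans 2° lon × 1° lat. NE corner is SW corner plus one full cell.
latitude 38.000° S, longitude 108.000° W.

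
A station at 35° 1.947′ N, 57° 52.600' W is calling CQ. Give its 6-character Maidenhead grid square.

GM15ba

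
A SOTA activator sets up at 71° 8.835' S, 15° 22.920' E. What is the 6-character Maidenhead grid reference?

JB78qu

Shift to the Maidenhead origin (180°W, 90°S): lon 195.3820, lat 18.8528.
Field: 195.3820/20 → 9 → J, 18.8528/10 → 1 → B; chars JB.
Square: 15.3820/2 → 7, 8.8528/1 → 8; chars 78.
Subsquare: 1.3820/0.0833333 → 16 → q, 0.8528/0.0416667 → 20 → u; chars qu.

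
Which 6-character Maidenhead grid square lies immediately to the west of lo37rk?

LO37qk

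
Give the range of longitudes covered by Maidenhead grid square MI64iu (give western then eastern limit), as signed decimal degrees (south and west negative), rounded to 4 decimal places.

72.6667, 72.7500

Field M=12, I=8: +12·20° lon, +8·10° lat → SW at lon 60°, lat -10°.
Square 6, 4: +6·2° lon, +4·1° lat → SW at lon 72°, lat -6°.
Subsquare i=8, u=20: +8·0.0833333° lon, +20·0.0416667° lat → SW at lon 72.6667°, lat -5.16667°.
Cell spans 0.0833333° lon × 0.0416667° lat.
west 72.6667, east 72.7500.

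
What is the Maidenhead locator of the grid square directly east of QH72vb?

QH72wb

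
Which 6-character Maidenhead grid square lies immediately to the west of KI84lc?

KI84kc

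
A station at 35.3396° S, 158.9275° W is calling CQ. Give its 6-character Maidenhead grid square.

Shift to the Maidenhead origin (180°W, 90°S): lon 21.0725, lat 54.6604.
Field: lon ⌊21.0725/20⌋ = 1 → B; lat ⌊54.6604/10⌋ = 5 → F.
Square: lon ⌊1.0725/2⌋ = 0; lat ⌊4.6604/1⌋ = 4.
Subsquare: lon ⌊1.0725/0.0833333⌋ = 12 → m; lat ⌊0.6604/0.0416667⌋ = 15 → p.

BF04mp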